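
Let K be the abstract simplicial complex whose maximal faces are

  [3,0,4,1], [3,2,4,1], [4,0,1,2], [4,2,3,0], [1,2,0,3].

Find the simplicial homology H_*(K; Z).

Fix the vertex order 0 < 1 < 2 < 3 < 4 and write every simplex with vertices in increasing order. Then dim K = 3 and the simplices of K are:

  0-simplices (5): [0], [1], [2], [3], [4]
  1-simplices (10): [0,1], [0,2], [0,3], [0,4], [1,2], [1,3], [1,4], [2,3], [2,4], [3,4]
  2-simplices (10): [0,1,2], [0,1,3], [0,1,4], [0,2,3], [0,2,4], [0,3,4], [1,2,3], [1,2,4], [1,3,4], [2,3,4]
  3-simplices (5): [0,1,2,3], [0,1,2,4], [0,1,3,4], [0,2,3,4], [1,2,3,4]

so the chain groups are C_0 ≅ Z^5, C_1 ≅ Z^10, C_2 ≅ Z^10, C_3 ≅ Z^5.

The boundary map ∂_1: C_1 → C_0 maps an edge to its endpoints' difference, ∂[p,q] = q − p.
As a 5×10 matrix over Z this has rank 4, with invariant factors (1,1,1,1).

Boundary ∂_2: C_2 → C_1 acts by ∂[p,q,r] = [q,r] − [p,r] + [p,q]. For instance
  ∂[0,1,4] = [1,4] − [0,4] + [0,1],
  ∂[0,1,2] = [1,2] − [0,2] + [0,1].
This gives a 10×10 integer matrix of rank 6; reducing to Smith normal form yields diagonal entries (1,1,1,1,1,1).

∂_3: C_3 → C_2 sends each 3-simplex σ to the alternating sum Σ_i (−1)^i (σ with its i-th vertex removed). For instance
  ∂[0,1,2,3] = [1,2,3] − [0,2,3] + [0,1,3] − [0,1,2],
  ∂[0,2,3,4] = [2,3,4] − [0,3,4] + [0,2,4] − [0,2,3].
This gives a 10×5 integer matrix of rank 4; reducing to Smith normal form yields diagonal entries (1,1,1,1).

Computing H_k = (kernel of ∂_k) / (image of ∂_{k+1}):

  H_0: rank C_0 − rank ∂_1 = 5 − 4 = 1, and the invariant factors of ∂_1 are all 1, so H_0 = Z.
  H_1: rank ker ∂_1 − rank ∂_2 = (10 − 4) − 6 = 0, and the invariant factors of ∂_2 are all 1, so H_1 = 0.
  H_2: rank ker ∂_2 − rank ∂_3 = (10 − 6) − 4 = 0, and the invariant factors of ∂_3 are all 1, so H_2 = 0.
  H_3: rank ker ∂_3 − rank ∂_4 = (5 − 4) − 0 = 1, and there is no ∂_4, so H_3 = Z.

(K is a triangulation of the 3-sphere S^3.)

H_0 = Z,  H_1 = 0,  H_2 = 0,  H_3 = Z.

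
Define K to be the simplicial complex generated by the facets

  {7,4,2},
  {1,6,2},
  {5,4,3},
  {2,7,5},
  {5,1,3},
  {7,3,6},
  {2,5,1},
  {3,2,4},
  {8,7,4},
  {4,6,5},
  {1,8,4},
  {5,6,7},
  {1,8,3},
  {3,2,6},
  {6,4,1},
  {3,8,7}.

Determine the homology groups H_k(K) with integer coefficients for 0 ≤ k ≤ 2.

We work with the vertex ordering 1 < 2 < 3 < 4 < 5 < 6 < 7 < 8. The simplices of K, each written with vertices in increasing order, are:

  0-simplices (8): [1], [2], [3], [4], [5], [6], [7], [8]
  1-simplices (24): (24 of them)
  2-simplices (16): [1,2,5], [1,2,6], [1,3,5], [1,3,8], [1,4,6], [1,4,8], [2,3,4], [2,3,6], [2,4,7], [2,5,7], [3,4,5], [3,6,7], [3,7,8], [4,5,6], [4,7,8], [5,6,7]

giving chain groups C_0 ≅ Z^8, C_1 ≅ Z^24, C_2 ≅ Z^16.

The boundary map ∂_1: C_1 → C_0 is given by ∂[p,q] = [q] − [p]. For instance
  ∂[1,5] = [5] − [1].
The 8×24 boundary matrix has rank 7 and Smith normal form diag(1,1,1,1,1,1,1).

The boundary map ∂_2: C_2 → C_1 sends each 2-simplex [p,q,r] to [q,r] − [p,r] + [p,q]. For instance
  ∂[1,2,6] = [2,6] − [1,6] + [1,2],
  ∂[1,2,5] = [2,5] − [1,5] + [1,2].
As a 24×16 matrix over Z this has rank 15, with invariant factors (1,1,1,1,1,1,1,1,1,1,1,1,1,1,1).

Computing H_k = (kernel of ∂_k) / (image of ∂_{k+1}):

  H_0: rank C_0 − rank ∂_1 = 8 − 7 = 1, and the invariant factors of ∂_1 are all 1, so H_0 = Z.
  H_1: rank ker ∂_1 − rank ∂_2 = (24 − 7) − 15 = 2, and the invariant factors of ∂_2 are all 1, so H_1 = Z^2.
  H_2: rank ker ∂_2 − rank ∂_3 = (16 − 15) − 0 = 1, and there is no ∂_3, so H_2 = Z.

H_0 = Z,  H_1 = Z^2,  H_2 = Z.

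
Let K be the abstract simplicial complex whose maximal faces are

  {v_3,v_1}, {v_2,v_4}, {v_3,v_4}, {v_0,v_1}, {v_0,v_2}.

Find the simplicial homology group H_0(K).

Fix the vertex order v_0 < v_1 < v_2 < v_3 < v_4 and write every simplex with vertices in increasing order. Then dim K = 1 and the simplices of K are:

  0-simplices (5): [v_0], [v_1], [v_2], [v_3], [v_4]
  1-simplices (5): [v_0,v_1], [v_0,v_2], [v_1,v_3], [v_2,v_4], [v_3,v_4]

Hence C_0 ≅ Z^5, C_1 ≅ Z^5.

Boundary ∂_1: C_1 → C_0 is given by ∂[p,q] = [q] − [p].
This gives a 5×5 integer matrix of rank 4; reducing to Smith normal form yields diagonal entries (1,1,1,1).

Now H_k = ker ∂_k / im ∂_{k+1}, so:

  H_0: rank C_0 − rank ∂_1 = 5 − 4 = 1, and the invariant factors of ∂_1 are all 1, so H_0 ≅ Z.

(K is a triangulation of the circle S^1.)

H_0 ≅ Z.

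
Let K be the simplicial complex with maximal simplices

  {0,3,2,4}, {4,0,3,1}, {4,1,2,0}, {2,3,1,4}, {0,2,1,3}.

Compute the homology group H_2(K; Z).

H_2 = 0.

K has 5 vertices, 10 edges, 10 triangles, 5 3-simplices.
rank ∂_2 = 6, rank ∂_3 = 4 ⇒ b_2 = 10 − 6 − 4 = 0; all invariant factors of ∂_3 are 1 so no torsion. So H_2 = 0.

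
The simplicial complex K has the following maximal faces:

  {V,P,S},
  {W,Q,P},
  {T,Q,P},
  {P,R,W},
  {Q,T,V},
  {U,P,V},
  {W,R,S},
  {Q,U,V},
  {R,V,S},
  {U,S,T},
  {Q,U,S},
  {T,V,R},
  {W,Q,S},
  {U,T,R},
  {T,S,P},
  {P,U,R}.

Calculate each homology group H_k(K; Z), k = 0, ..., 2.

Order the vertices as P < Q < R < S < T < U < V < W. Listing each simplex with vertices in this order, K has dimension 2 with simplices:

  0-simplices (8): P, Q, R, S, T, U, V, W
  1-simplices (24): PQ, PR, PS, PT, PU, PV, PW, QS, QT, QU, QV, QW, RS, RT, RU, RV, RW, ST, SU, SV, SW, TU, TV, UV
  2-simplices (16): PQT, PQW, PRU, PRW, PST, PSV, PUV, QSU, QSW, QTV, QUV, RSV, RSW, RTU, RTV, STU

giving chain groups C_0 ≅ Z^8, C_1 ≅ Z^24, C_2 ≅ Z^16.

Boundary ∂_1: C_1 → C_0 is given by ∂[p,q] = [q] − [p].
The resulting 8×24 matrix has rank 7, and its Smith normal form has invariant factors (1,1,1,1,1,1,1).

Boundary ∂_2: C_2 → C_1 maps a triangle to the signed sum of its edges. For instance
  ∂STU = TU − SU + ST,
  ∂PQT = QT − PT + PQ.
This gives a 24×16 integer matrix of rank 15; reducing to Smith normal form yields diagonal entries (1,1,1,1,1,1,1,1,1,1,1,1,1,1,1).

Computing H_k = (kernel of ∂_k) / (image of ∂_{k+1}):

  H_0: rank C_0 − rank ∂_1 = 8 − 7 = 1, and the invariant factors of ∂_1 are all 1, so H_0 ≅ Z.
  H_1: rank ker ∂_1 − rank ∂_2 = (24 − 7) − 15 = 2, and the invariant factors of ∂_2 are all 1, so H_1 ≅ Z^2.
  H_2: rank ker ∂_2 − rank ∂_3 = (16 − 15) − 0 = 1, and there is no ∂_3, so H_2 ≅ Z.

H_0 ≅ Z,  H_1 ≅ Z^2,  H_2 ≅ Z.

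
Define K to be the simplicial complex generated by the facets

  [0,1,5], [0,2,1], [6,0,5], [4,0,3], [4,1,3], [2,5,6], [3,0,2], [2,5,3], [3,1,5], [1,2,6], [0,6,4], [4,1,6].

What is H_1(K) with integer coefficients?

We work with the vertex ordering 0 < 1 < 2 < 3 < 4 < 5 < 6. The simplices of K, each written with vertices in increasing order, are:

  0-simplices (7): [0], [1], [2], [3], [4], [5], [6]
  1-simplices (18): [0,1], [0,2], [0,3], [0,4], [0,5], [0,6], [1,2], [1,3], [1,4], [1,5], [1,6], [2,3], [2,5], [2,6], [3,4], [3,5], [4,6], [5,6]
  2-simplices (12): [0,1,2], [0,1,5], [0,2,3], [0,3,4], [0,4,6], [0,5,6], [1,2,6], [1,3,4], [1,3,5], [1,4,6], [2,3,5], [2,5,6]

giving chain groups C_0 ≅ Z^7, C_1 ≅ Z^18, C_2 ≅ Z^12.

The boundary map ∂_1: C_1 → C_0 is given by ∂[p,q] = [q] − [p].
As a 7×18 matrix over Z this has rank 6, with invariant factors (1,1,1,1,1,1).

∂_2: C_2 → C_1 maps a triangle to the signed sum of its edges. For instance
  ∂[2,3,5] = [3,5] − [2,5] + [2,3],
  ∂[0,1,2] = [1,2] − [0,2] + [0,1].
This gives a 18×12 integer matrix of rank 12; reducing to Smith normal form yields diagonal entries (1,1,1,1,1,1,1,1,1,1,1,2).

Reading off H_k = ker ∂_k / im ∂_{k+1}:

  H_1: rank ker ∂_1 − rank ∂_2 = (18 − 6) − 12 = 0, and ∂_2 has invariant factor 2 > 1, so H_1 = Z/2.

(K is a triangulation of the real projective plane RP^2.)

H_1 = Z/2.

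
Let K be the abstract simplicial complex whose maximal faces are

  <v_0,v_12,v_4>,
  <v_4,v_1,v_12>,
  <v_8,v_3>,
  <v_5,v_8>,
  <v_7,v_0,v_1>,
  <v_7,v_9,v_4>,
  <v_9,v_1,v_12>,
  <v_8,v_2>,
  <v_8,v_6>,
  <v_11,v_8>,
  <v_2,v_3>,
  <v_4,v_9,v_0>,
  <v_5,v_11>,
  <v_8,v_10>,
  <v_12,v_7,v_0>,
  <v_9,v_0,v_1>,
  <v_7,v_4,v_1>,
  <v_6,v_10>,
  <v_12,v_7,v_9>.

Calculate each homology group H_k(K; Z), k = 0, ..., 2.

H_0 = Z^2,  H_1 = Z^3 ⊕ Z/2,  H_2 = 0.

Take the total order v_0 < v_1 < v_2 < v_3 < v_4 < v_5 < v_6 < v_7 < v_8 < v_9 < v_10 < v_11 < v_12 on the vertex set. Then K (dimension 2) consists of the simplices:

  0-simplices (13): [v_0], [v_1], [v_2], [v_3], [v_4], [v_5], [v_6], [v_7], [v_8], [v_9], [v_10], [v_11], [v_12]
  1-simplices (24): (24 of them)
  2-simplices (10): [v_0,v_1,v_7], [v_0,v_1,v_9], [v_0,v_4,v_9], [v_0,v_4,v_12], [v_0,v_7,v_12], [v_1,v_4,v_7], [v_1,v_4,v_12], [v_1,v_9,v_12], [v_4,v_7,v_9], [v_7,v_9,v_12]

Hence C_0 ≅ Z^13, C_1 ≅ Z^24, C_2 ≅ Z^10.

∂_1: C_1 → C_0 is given by ∂[p,q] = [q] − [p].
This gives a 13×24 integer matrix of rank 11; reducing to Smith normal form yields diagonal entries (1,1,1,1,1,1,1,1,1,1,1).

∂_2: C_2 → C_1 maps a triangle to the signed sum of its edges. For instance
  ∂[v_1,v_4,v_7] = [v_4,v_7] − [v_1,v_7] + [v_1,v_4],
  ∂[v_1,v_4,v_12] = [v_4,v_12] − [v_1,v_12] + [v_1,v_4].
The 24×10 boundary matrix has rank 10 and Smith normal form diag(1,1,1,1,1,1,1,1,1,2).

Computing H_k = (kernel of ∂_k) / (image of ∂_{k+1}):

  H_0: rank C_0 − rank ∂_1 = 13 − 11 = 2, and the invariant factors of ∂_1 are all 1, so H_0 ≅ Z^2.
  H_1: rank ker ∂_1 − rank ∂_2 = (24 − 11) − 10 = 3, and ∂_2 has invariant factor 2 > 1, so H_1 ≅ Z^3 ⊕ Z/2.
  H_2: rank ker ∂_2 − rank ∂_3 = (10 − 10) − 0 = 0, and there is no ∂_3, so H_2 ≅ 0.

As a check, the Euler characteristic is 13 − 24 + 10 = -1, which agrees with 2 − 3 + 0 = -1.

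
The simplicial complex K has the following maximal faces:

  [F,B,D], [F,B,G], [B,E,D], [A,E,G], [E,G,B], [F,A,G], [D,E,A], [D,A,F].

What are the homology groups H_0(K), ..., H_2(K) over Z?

H_0 = Z,  H_1 = 0,  H_2 = Z.

We work with the vertex ordering A < B < D < E < F < G. The simplices of K, each written with vertices in increasing order, are:

  0-simplices (6): A, B, D, E, F, G
  1-simplices (12): AD, AE, AF, AG, BD, BE, BF, BG, DE, DF, EG, FG
  2-simplices (8): ADE, ADF, AEG, AFG, BDE, BDF, BEG, BFG

Hence C_0 ≅ Z^6, C_1 ≅ Z^12, C_2 ≅ Z^8.

The boundary map ∂_1: C_1 → C_0 sends each edge [p,q] (with p < q) to q − p.
The resulting 6×12 matrix has rank 5, and its Smith normal form has invariant factors (1,1,1,1,1).

∂_2: C_2 → C_1 maps a triangle to the signed sum of its edges. For instance
  ∂ADE = DE − AE + AD,
  ∂AFG = FG − AG + AF.
This gives a 12×8 integer matrix of rank 7; reducing to Smith normal form yields diagonal entries (1,1,1,1,1,1,1).

Now H_k = ker ∂_k / im ∂_{k+1}, so:

  H_0: rank C_0 − rank ∂_1 = 6 − 5 = 1, and the invariant factors of ∂_1 are all 1, so H_0 ≅ Z.
  H_1: rank ker ∂_1 − rank ∂_2 = (12 − 5) − 7 = 0, and the invariant factors of ∂_2 are all 1, so H_1 ≅ 0.
  H_2: rank ker ∂_2 − rank ∂_3 = (8 − 7) − 0 = 1, and there is no ∂_3, so H_2 ≅ Z.

(K is a triangulation of the 2-sphere S^2.)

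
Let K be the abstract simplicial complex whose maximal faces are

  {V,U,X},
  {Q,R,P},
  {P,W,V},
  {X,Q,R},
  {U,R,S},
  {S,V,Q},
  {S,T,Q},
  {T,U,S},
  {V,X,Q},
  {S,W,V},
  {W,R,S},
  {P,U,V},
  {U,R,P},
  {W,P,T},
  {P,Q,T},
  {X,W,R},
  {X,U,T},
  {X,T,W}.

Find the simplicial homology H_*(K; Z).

H_0 ≅ Z,  H_1 ≅ Z^2,  H_2 ≅ Z.

K has 9 vertices, 27 edges, 18 triangles.
rank ∂_0 = 0, rank ∂_1 = 8 ⇒ b_0 = 9 − 0 − 8 = 1; all invariant factors of ∂_1 are 1 so no torsion. So H_0 ≅ Z.
rank ∂_1 = 8, rank ∂_2 = 17 ⇒ b_1 = 27 − 8 − 17 = 2; all invariant factors of ∂_2 are 1 so no torsion. So H_1 ≅ Z^2.
rank ∂_2 = 17, rank ∂_3 = 0 ⇒ b_2 = 18 − 17 − 0 = 1. So H_2 ≅ Z.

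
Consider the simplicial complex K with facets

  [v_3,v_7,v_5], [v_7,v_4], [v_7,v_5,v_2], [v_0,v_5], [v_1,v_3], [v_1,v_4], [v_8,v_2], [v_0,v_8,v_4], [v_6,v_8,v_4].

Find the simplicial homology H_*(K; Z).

H_0 ≅ Z,  H_1 ≅ Z^3,  H_2 = 0.

K has 9 vertices, 15 edges, 4 triangles.
rank ∂_0 = 0, rank ∂_1 = 8 ⇒ b_0 = 9 − 0 − 8 = 1; all invariant factors of ∂_1 are 1 so no torsion. So H_0 ≅ Z.
rank ∂_1 = 8, rank ∂_2 = 4 ⇒ b_1 = 15 − 8 − 4 = 3; all invariant factors of ∂_2 are 1 so no torsion. So H_1 ≅ Z^3.
rank ∂_2 = 4, rank ∂_3 = 0 ⇒ b_2 = 4 − 4 − 0 = 0. So H_2 ≅ 0.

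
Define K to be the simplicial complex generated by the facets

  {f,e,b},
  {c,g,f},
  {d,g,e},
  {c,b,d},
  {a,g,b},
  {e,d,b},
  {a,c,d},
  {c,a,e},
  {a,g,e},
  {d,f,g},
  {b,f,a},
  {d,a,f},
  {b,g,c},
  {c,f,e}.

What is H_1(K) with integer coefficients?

H_1 = Z^2.

Order the vertices as a < b < c < d < e < f < g. Listing each simplex with vertices in this order, K has dimension 2 with simplices:

  0-simplices (7): a, b, c, d, e, f, g
  1-simplices (21): ab, ac, ad, ae, af, ag, bc, bd, be, bf, bg, cd, ce, cf, cg, de, df, dg, ef, eg, fg
  2-simplices (14): abf, abg, acd, ace, adf, aeg, bcd, bcg, bde, bef, cef, cfg, deg, dfg

so the chain groups are C_0 ≅ Z^7, C_1 ≅ Z^21, C_2 ≅ Z^14.

The boundary map ∂_1: C_1 → C_0 is given by ∂[p,q] = [q] − [p]. For instance
  ∂ae = e − a.
As a 7×21 matrix over Z this has rank 6, with invariant factors (1,1,1,1,1,1).

The boundary map ∂_2: C_2 → C_1 maps a triangle to the signed sum of its edges. For instance
  ∂bcd = cd − bd + bc,
  ∂bef = ef − bf + be.
The resulting 21×14 matrix has rank 13, and its Smith normal form has invariant factors (1,1,1,1,1,1,1,1,1,1,1,1,1).

Now H_k = ker ∂_k / im ∂_{k+1}, so:

  H_1: rank ker ∂_1 − rank ∂_2 = (21 − 6) − 13 = 2, and the invariant factors of ∂_2 are all 1, so H_1 = Z^2.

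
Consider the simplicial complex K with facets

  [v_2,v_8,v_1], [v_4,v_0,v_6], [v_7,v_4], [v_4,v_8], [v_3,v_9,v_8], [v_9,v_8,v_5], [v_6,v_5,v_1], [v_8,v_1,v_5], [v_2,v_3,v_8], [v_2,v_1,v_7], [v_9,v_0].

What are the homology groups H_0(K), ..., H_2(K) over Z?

K has 10 vertices, 20 edges, 8 triangles.
rank ∂_0 = 0, rank ∂_1 = 9 ⇒ b_0 = 10 − 0 − 9 = 1; all invariant factors of ∂_1 are 1 so no torsion. So H_0 = Z.
rank ∂_1 = 9, rank ∂_2 = 8 ⇒ b_1 = 20 − 9 − 8 = 3; all invariant factors of ∂_2 are 1 so no torsion. So H_1 = Z^3.
rank ∂_2 = 8, rank ∂_3 = 0 ⇒ b_2 = 8 − 8 − 0 = 0. So H_2 = 0.

H_0 = Z,  H_1 = Z^3,  H_2 = 0.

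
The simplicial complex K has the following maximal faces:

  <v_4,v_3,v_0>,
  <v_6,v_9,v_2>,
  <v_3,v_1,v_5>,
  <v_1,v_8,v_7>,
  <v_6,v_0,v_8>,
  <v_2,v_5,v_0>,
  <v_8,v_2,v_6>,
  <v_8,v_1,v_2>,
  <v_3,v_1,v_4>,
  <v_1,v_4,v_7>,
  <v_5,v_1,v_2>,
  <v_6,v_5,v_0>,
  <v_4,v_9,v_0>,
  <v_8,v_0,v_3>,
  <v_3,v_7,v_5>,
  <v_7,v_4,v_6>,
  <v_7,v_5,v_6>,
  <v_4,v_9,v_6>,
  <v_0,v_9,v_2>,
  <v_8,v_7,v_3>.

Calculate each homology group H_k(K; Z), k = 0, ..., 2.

H_0 ≅ Z,  H_1 ≅ Z ⊕ Z_2,  H_2 = 0.

We work with the vertex ordering v_0 < v_1 < v_2 < v_3 < v_4 < v_5 < v_6 < v_7 < v_8 < v_9. The simplices of K, each written with vertices in increasing order, are:

  0-simplices (10): [v_0], [v_1], [v_2], [v_3], [v_4], [v_5], [v_6], [v_7], [v_8], [v_9]
  1-simplices (30): (30 of them)
  2-simplices (20): (20 of them)

giving chain groups C_0 ≅ Z^10, C_1 ≅ Z^30, C_2 ≅ Z^20.

Boundary ∂_1: C_1 → C_0 maps an edge to its endpoints' difference, ∂[p,q] = q − p.
The 10×30 boundary matrix has rank 9 and Smith normal form diag(1,1,1,1,1,1,1,1,1).

Boundary ∂_2: C_2 → C_1 acts by ∂[p,q,r] = [q,r] − [p,r] + [p,q]. For instance
  ∂[v_1,v_7,v_8] = [v_7,v_8] − [v_1,v_8] + [v_1,v_7],
  ∂[v_2,v_6,v_8] = [v_6,v_8] − [v_2,v_8] + [v_2,v_6].
This gives a 30×20 integer matrix of rank 20; reducing to Smith normal form yields diagonal entries (1,1,1,1,1,1,1,1,1,1,1,1,1,1,1,1,1,1,1,2).

Now H_k = ker ∂_k / im ∂_{k+1}, so:

  H_0: rank C_0 − rank ∂_1 = 10 − 9 = 1, and the invariant factors of ∂_1 are all 1, so H_0 ≅ Z.
  H_1: rank ker ∂_1 − rank ∂_2 = (30 − 9) − 20 = 1, and ∂_2 has invariant factor 2 > 1, so H_1 ≅ Z ⊕ Z_2.
  H_2: rank ker ∂_2 − rank ∂_3 = (20 − 20) − 0 = 0, and there is no ∂_3, so H_2 ≅ 0.

As a check, the Euler characteristic is 10 − 30 + 20 = 0, which agrees with 1 − 1 + 0 = 0.
(K is a triangulation of the Klein bottle.)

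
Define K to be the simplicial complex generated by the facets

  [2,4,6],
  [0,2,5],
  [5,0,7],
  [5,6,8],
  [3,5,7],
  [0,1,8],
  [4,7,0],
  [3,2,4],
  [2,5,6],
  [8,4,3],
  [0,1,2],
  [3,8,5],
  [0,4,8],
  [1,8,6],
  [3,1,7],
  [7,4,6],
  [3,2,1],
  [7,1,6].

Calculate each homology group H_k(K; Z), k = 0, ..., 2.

H_0 ≅ Z,  H_1 ≅ Z^2,  H_2 ≅ Z.

We work with the vertex ordering 0 < 1 < 2 < 3 < 4 < 5 < 6 < 7 < 8. The simplices of K, each written with vertices in increasing order, are:

  0-simplices (9): [0], [1], [2], [3], [4], [5], [6], [7], [8]
  1-simplices (27): (27 of them)
  2-simplices (18): [0,1,2], [0,1,8], [0,2,5], [0,4,7], [0,4,8], [0,5,7], [1,2,3], [1,3,7], [1,6,7], [1,6,8], [2,3,4], [2,4,6], [2,5,6], [3,4,8], [3,5,7], [3,5,8], [4,6,7], [5,6,8]

Hence C_0 ≅ Z^9, C_1 ≅ Z^27, C_2 ≅ Z^18.

Boundary ∂_1: C_1 → C_0 is given by ∂[p,q] = [q] − [p]. For instance
  ∂[1,2] = [2] − [1].
The 9×27 boundary matrix has rank 8 and Smith normal form diag(1,1,1,1,1,1,1,1).

∂_2: C_2 → C_1 sends each 2-simplex [p,q,r] to [q,r] − [p,r] + [p,q]. For instance
  ∂[1,6,7] = [6,7] − [1,7] + [1,6],
  ∂[5,6,8] = [6,8] − [5,8] + [5,6].
As a 27×18 matrix over Z this has rank 17, with invariant factors (1,1,1,1,1,1,1,1,1,1,1,1,1,1,1,1,1).

Now H_k = ker ∂_k / im ∂_{k+1}, so:

  H_0: rank C_0 − rank ∂_1 = 9 − 8 = 1, and the invariant factors of ∂_1 are all 1, so H_0 ≅ Z.
  H_1: rank ker ∂_1 − rank ∂_2 = (27 − 8) − 17 = 2, and the invariant factors of ∂_2 are all 1, so H_1 ≅ Z^2.
  H_2: rank ker ∂_2 − rank ∂_3 = (18 − 17) − 0 = 1, and there is no ∂_3, so H_2 ≅ Z.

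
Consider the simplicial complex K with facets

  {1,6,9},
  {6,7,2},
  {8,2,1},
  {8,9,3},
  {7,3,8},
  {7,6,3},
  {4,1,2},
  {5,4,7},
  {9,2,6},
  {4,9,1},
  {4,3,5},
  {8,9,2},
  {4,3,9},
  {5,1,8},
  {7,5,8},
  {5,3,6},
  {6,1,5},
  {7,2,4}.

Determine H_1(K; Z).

Order the vertices as 1 < 2 < 3 < 4 < 5 < 6 < 7 < 8 < 9. Listing each simplex with vertices in this order, K has dimension 2 with simplices:

  0-simplices (9): [1], [2], [3], [4], [5], [6], [7], [8], [9]
  1-simplices (27): (27 of them)
  2-simplices (18): [1,2,4], [1,2,8], [1,4,9], [1,5,6], [1,5,8], [1,6,9], [2,4,7], [2,6,7], [2,6,9], [2,8,9], [3,4,5], [3,4,9], [3,5,6], [3,6,7], [3,7,8], [3,8,9], [4,5,7], [5,7,8]

Hence C_0 ≅ Z^9, C_1 ≅ Z^27, C_2 ≅ Z^18.

The boundary map ∂_1: C_1 → C_0 is given by ∂[p,q] = [q] − [p].
The 9×27 boundary matrix has rank 8 and Smith normal form diag(1,1,1,1,1,1,1,1).

Boundary ∂_2: C_2 → C_1 acts by ∂[p,q,r] = [q,r] − [p,r] + [p,q]. For instance
  ∂[5,7,8] = [7,8] − [5,8] + [5,7],
  ∂[2,4,7] = [4,7] − [2,7] + [2,4].
This gives a 27×18 integer matrix of rank 18; reducing to Smith normal form yields diagonal entries (1,1,1,1,1,1,1,1,1,1,1,1,1,1,1,1,1,2).

From H_k ≅ ker(∂_k) / im(∂_{k+1}) we obtain:

  H_1: rank ker ∂_1 − rank ∂_2 = (27 − 8) − 18 = 1, and ∂_2 has invariant factor 2 > 1, so H_1 ≅ Z ⊕ Z/2Z.

H_1 = Z ⊕ Z/2Z.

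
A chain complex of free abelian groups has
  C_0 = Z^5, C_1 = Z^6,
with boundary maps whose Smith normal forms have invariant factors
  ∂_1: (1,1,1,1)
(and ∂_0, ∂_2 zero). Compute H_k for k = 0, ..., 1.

H_0: b_0 = 5 − 0 − 4 = 1; torsion from ∂_1 factors > 1: none. So H_0 ≅ Z.
H_1: b_1 = 6 − 4 − 0 = 2; torsion from ∂_2 factors > 1: none. So H_1 ≅ Z^2.

H_0 ≅ Z,  H_1 ≅ Z^2.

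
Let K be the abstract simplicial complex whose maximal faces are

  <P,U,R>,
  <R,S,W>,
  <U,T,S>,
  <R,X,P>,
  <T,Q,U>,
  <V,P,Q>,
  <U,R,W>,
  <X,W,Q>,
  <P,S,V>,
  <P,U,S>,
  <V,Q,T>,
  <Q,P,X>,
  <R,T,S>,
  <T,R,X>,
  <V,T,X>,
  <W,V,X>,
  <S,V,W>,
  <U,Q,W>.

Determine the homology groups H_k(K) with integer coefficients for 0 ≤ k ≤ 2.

H_0 = Z,  H_1 = Z ⊕ Z/2,  H_2 = 0.

Fix the vertex order P < Q < R < S < T < U < V < W < X and write every simplex with vertices in increasing order. Then dim K = 2 and the simplices of K are:

  0-simplices (9): P, Q, R, S, T, U, V, W, X
  1-simplices (27): PQ, PR, PS, PU, PV, PX, QT, QU, QV, QW, QX, RS, RT, RU, RW, RX, ST, SU, SV, SW, TU, TV, TX, UW, VW, VX, WX
  2-simplices (18): PQV, PQX, PRU, PRX, PSU, PSV, QTU, QTV, QUW, QWX, RST, RSW, RTX, RUW, STU, SVW, TVX, VWX

Hence C_0 ≅ Z^9, C_1 ≅ Z^27, C_2 ≅ Z^18.

Boundary ∂_1: C_1 → C_0 sends each edge [p,q] (with p < q) to q − p. For instance
  ∂QX = X − Q.
The resulting 9×27 matrix has rank 8, and its Smith normal form has invariant factors (1,1,1,1,1,1,1,1).

The boundary map ∂_2: C_2 → C_1 sends each 2-simplex [p,q,r] to [q,r] − [p,r] + [p,q]. For instance
  ∂PRU = RU − PU + PR,
  ∂PQX = QX − PX + PQ.
As a 27×18 matrix over Z this has rank 18, with invariant factors (1,1,1,1,1,1,1,1,1,1,1,1,1,1,1,1,1,2).

Now H_k = ker ∂_k / im ∂_{k+1}, so:

  H_0: rank C_0 − rank ∂_1 = 9 − 8 = 1, and the invariant factors of ∂_1 are all 1, so H_0 ≅ Z.
  H_1: rank ker ∂_1 − rank ∂_2 = (27 − 8) − 18 = 1, and ∂_2 has invariant factor 2 > 1, so H_1 ≅ Z ⊕ Z/2.
  H_2: rank ker ∂_2 − rank ∂_3 = (18 − 18) − 0 = 0, and there is no ∂_3, so H_2 ≅ 0.

As a check, the Euler characteristic is 9 − 27 + 18 = 0, which agrees with 1 − 1 + 0 = 0.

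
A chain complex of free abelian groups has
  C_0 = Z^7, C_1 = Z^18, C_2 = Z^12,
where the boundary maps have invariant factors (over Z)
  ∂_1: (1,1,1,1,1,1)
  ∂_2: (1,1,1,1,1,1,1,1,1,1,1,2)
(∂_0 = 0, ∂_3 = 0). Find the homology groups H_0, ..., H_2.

H_0: b_0 = 7 − 0 − 6 = 1; torsion from ∂_1 factors > 1: none. So H_0 = Z.
H_1: b_1 = 18 − 6 − 12 = 0; torsion from ∂_2 factors > 1: [2]. So H_1 = Z/2.
H_2: b_2 = 12 − 12 − 0 = 0; torsion from ∂_3 factors > 1: none. So H_2 = 0.

H_0 = Z,  H_1 = Z/2,  H_2 = 0.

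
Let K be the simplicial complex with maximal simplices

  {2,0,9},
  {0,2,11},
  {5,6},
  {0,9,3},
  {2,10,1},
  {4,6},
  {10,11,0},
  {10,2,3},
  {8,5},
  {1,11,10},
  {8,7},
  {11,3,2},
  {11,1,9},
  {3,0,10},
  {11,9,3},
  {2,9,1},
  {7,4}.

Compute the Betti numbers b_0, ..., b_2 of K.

K has 12 vertices, 23 edges, 12 triangles.
rank ∂_0 = 0, rank ∂_1 = 10 ⇒ b_0 = 12 − 0 − 10 = 2; all invariant factors of ∂_1 are 1 so no torsion. So H_0 = Z^2.
rank ∂_1 = 10, rank ∂_2 = 12 ⇒ b_1 = 23 − 10 − 12 = 1; ∂_2 has invariant factor(s) [2] giving torsion. So H_1 = Z × Z/2.
rank ∂_2 = 12, rank ∂_3 = 0 ⇒ b_2 = 12 − 12 − 0 = 0. So H_2 = 0.

b_0 = 2, b_1 = 1, b_2 = 0.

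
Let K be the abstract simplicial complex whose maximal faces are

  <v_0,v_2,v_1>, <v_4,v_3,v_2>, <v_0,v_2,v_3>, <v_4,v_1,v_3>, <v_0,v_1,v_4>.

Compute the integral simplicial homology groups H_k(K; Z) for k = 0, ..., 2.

Take the total order v_0 < v_1 < v_2 < v_3 < v_4 on the vertex set. Then K (dimension 2) consists of the simplices:

  0-simplices (5): [v_0], [v_1], [v_2], [v_3], [v_4]
  1-simplices (10): [v_0,v_1], [v_0,v_2], [v_0,v_3], [v_0,v_4], [v_1,v_2], [v_1,v_3], [v_1,v_4], [v_2,v_3], [v_2,v_4], [v_3,v_4]
  2-simplices (5): [v_0,v_1,v_2], [v_0,v_1,v_4], [v_0,v_2,v_3], [v_1,v_3,v_4], [v_2,v_3,v_4]

giving chain groups C_0 ≅ Z^5, C_1 ≅ Z^10, C_2 ≅ Z^5.

Boundary ∂_1: C_1 → C_0 maps an edge to its endpoints' difference, ∂[p,q] = q − p. For instance
  ∂[v_0,v_1] = [v_1] − [v_0].
As a 5×10 matrix over Z this has rank 4, with invariant factors (1,1,1,1).

The boundary map ∂_2: C_2 → C_1 maps a triangle to the signed sum of its edges. For instance
  ∂[v_0,v_1,v_2] = [v_1,v_2] − [v_0,v_2] + [v_0,v_1],
  ∂[v_2,v_3,v_4] = [v_3,v_4] − [v_2,v_4] + [v_2,v_3].
As a 10×5 matrix over Z this has rank 5, with invariant factors (1,1,1,1,1).

From H_k ≅ ker(∂_k) / im(∂_{k+1}) we obtain:

  H_0: rank C_0 − rank ∂_1 = 5 − 4 = 1, and the invariant factors of ∂_1 are all 1, so H_0 = Z.
  H_1: rank ker ∂_1 − rank ∂_2 = (10 − 4) − 5 = 1, and the invariant factors of ∂_2 are all 1, so H_1 = Z.
  H_2: rank ker ∂_2 − rank ∂_3 = (5 − 5) − 0 = 0, and there is no ∂_3, so H_2 = 0.

H_0 = Z,  H_1 = Z,  H_2 = 0.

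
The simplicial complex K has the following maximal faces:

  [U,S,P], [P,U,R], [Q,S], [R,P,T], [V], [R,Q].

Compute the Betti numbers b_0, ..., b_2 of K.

Fix the vertex order P < Q < R < S < T < U < V and write every simplex with vertices in increasing order. Then dim K = 2 and the simplices of K are:

  0-simplices (7): P, Q, R, S, T, U, V
  1-simplices (9): PR, PS, PT, PU, QR, QS, RT, RU, SU
  2-simplices (3): PRT, PRU, PSU

Hence C_0 ≅ Z^7, C_1 ≅ Z^9, C_2 ≅ Z^3.

∂_1: C_1 → C_0 maps an edge to its endpoints' difference, ∂[p,q] = q − p. For instance
  ∂RT = T − R.
This gives a 7×9 integer matrix of rank 5; reducing to Smith normal form yields diagonal entries (1,1,1,1,1).

The boundary map ∂_2: C_2 → C_1 sends each 2-simplex [p,q,r] to [q,r] − [p,r] + [p,q]. For instance
  ∂PRU = RU − PU + PR,
  ∂PSU = SU − PU + PS.
This gives a 9×3 integer matrix of rank 3; reducing to Smith normal form yields diagonal entries (1,1,1).

Now H_k = ker ∂_k / im ∂_{k+1}, so:

  H_0: rank C_0 − rank ∂_1 = 7 − 5 = 2, and the invariant factors of ∂_1 are all 1, so H_0 ≅ Z^2.
  H_1: rank ker ∂_1 − rank ∂_2 = (9 − 5) − 3 = 1, and the invariant factors of ∂_2 are all 1, so H_1 ≅ Z.
  H_2: rank ker ∂_2 − rank ∂_3 = (3 − 3) − 0 = 0, and there is no ∂_3, so H_2 ≅ 0.

As a check, the Euler characteristic is 7 − 9 + 3 = 1, which agrees with 2 − 1 + 0 = 1.

Hence the Betti numbers are b_0 = 2, b_1 = 1, b_2 = 0.

b_0 = 2, b_1 = 1, b_2 = 0.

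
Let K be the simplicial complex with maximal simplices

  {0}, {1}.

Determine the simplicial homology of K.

H_0 = Z^2.

K has 2 vertices.
rank ∂_0 = 0, rank ∂_1 = 0 ⇒ b_0 = 2 − 0 − 0 = 2. So H_0 ≅ Z^2.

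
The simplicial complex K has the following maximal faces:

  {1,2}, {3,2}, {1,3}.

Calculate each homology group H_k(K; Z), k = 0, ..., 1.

H_0 = Z,  H_1 = Z.

K has 3 vertices, 3 edges.
rank ∂_0 = 0, rank ∂_1 = 2 ⇒ b_0 = 3 − 0 − 2 = 1; all invariant factors of ∂_1 are 1 so no torsion. So H_0 = Z.
rank ∂_1 = 2, rank ∂_2 = 0 ⇒ b_1 = 3 − 2 − 0 = 1. So H_1 = Z.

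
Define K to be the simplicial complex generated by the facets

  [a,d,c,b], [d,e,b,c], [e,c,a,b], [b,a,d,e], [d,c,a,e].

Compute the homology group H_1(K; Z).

H_1 = 0.

K has 5 vertices, 10 edges, 10 triangles, 5 3-simplices.
rank ∂_1 = 4, rank ∂_2 = 6 ⇒ b_1 = 10 − 4 − 6 = 0; all invariant factors of ∂_2 are 1 so no torsion. So H_1 ≅ 0.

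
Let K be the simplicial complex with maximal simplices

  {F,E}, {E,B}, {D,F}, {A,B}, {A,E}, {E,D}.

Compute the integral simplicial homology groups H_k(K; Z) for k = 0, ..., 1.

H_0 ≅ Z,  H_1 ≅ Z^2.

Take the total order A < B < D < E < F on the vertex set. Then K (dimension 1) consists of the simplices:

  0-simplices (5): A, B, D, E, F
  1-simplices (6): AB, AE, BE, DE, DF, EF

Hence C_0 ≅ Z^5, C_1 ≅ Z^6.

Boundary ∂_1: C_1 → C_0 maps an edge to its endpoints' difference, ∂[p,q] = q − p.
As a 5×6 matrix over Z this has rank 4, with invariant factors (1,1,1,1).

Now H_k = ker ∂_k / im ∂_{k+1}, so:

  H_0: rank C_0 − rank ∂_1 = 5 − 4 = 1, and the invariant factors of ∂_1 are all 1, so H_0 = Z.
  H_1: rank ker ∂_1 − rank ∂_2 = (6 − 4) − 0 = 2, and there is no ∂_2, so H_1 = Z^2.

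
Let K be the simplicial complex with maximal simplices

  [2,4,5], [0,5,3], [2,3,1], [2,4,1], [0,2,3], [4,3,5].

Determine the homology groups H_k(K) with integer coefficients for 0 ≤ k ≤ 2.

Fix the vertex order 0 < 1 < 2 < 3 < 4 < 5 and write every simplex with vertices in increasing order. Then dim K = 2 and the simplices of K are:

  0-simplices (6): [0], [1], [2], [3], [4], [5]
  1-simplices (12): [0,2], [0,3], [0,5], [1,2], [1,3], [1,4], [2,3], [2,4], [2,5], [3,4], [3,5], [4,5]
  2-simplices (6): [0,2,3], [0,3,5], [1,2,3], [1,2,4], [2,4,5], [3,4,5]

giving chain groups C_0 ≅ Z^6, C_1 ≅ Z^12, C_2 ≅ Z^6.

The boundary map ∂_1: C_1 → C_0 is given by ∂[p,q] = [q] − [p].
The resulting 6×12 matrix has rank 5, and its Smith normal form has invariant factors (1,1,1,1,1).

∂_2: C_2 → C_1 sends each 2-simplex [p,q,r] to [q,r] − [p,r] + [p,q]. For instance
  ∂[2,4,5] = [4,5] − [2,5] + [2,4],
  ∂[0,2,3] = [2,3] − [0,3] + [0,2].
As a 12×6 matrix over Z this has rank 6, with invariant factors (1,1,1,1,1,1).

Reading off H_k = ker ∂_k / im ∂_{k+1}:

  H_0: rank C_0 − rank ∂_1 = 6 − 5 = 1, and the invariant factors of ∂_1 are all 1, so H_0 ≅ Z.
  H_1: rank ker ∂_1 − rank ∂_2 = (12 − 5) − 6 = 1, and the invariant factors of ∂_2 are all 1, so H_1 ≅ Z.
  H_2: rank ker ∂_2 − rank ∂_3 = (6 − 6) − 0 = 0, and there is no ∂_3, so H_2 ≅ 0.

(K is a triangulation of the cylinder S^1 x I.)

H_0 = Z,  H_1 = Z,  H_2 = 0.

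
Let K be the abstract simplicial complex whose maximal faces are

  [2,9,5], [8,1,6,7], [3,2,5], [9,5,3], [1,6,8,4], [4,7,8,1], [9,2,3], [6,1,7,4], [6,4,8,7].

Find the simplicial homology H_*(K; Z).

H_0 = Z^2,  H_1 = 0,  H_2 = Z,  H_3 = Z.

We work with the vertex ordering 1 < 2 < 3 < 4 < 5 < 6 < 7 < 8 < 9. The simplices of K, each written with vertices in increasing order, are:

  0-simplices (9): [1], [2], [3], [4], [5], [6], [7], [8], [9]
  1-simplices (16): [1,4], [1,6], [1,7], [1,8], [2,3], [2,5], [2,9], [3,5], [3,9], [4,6], [4,7], [4,8], [5,9], [6,7], [6,8], [7,8]
  2-simplices (14): [1,4,6], [1,4,7], [1,4,8], [1,6,7], [1,6,8], [1,7,8], [2,3,5], [2,3,9], [2,5,9], [3,5,9], [4,6,7], [4,6,8], [4,7,8], [6,7,8]
  3-simplices (5): [1,4,6,7], [1,4,6,8], [1,4,7,8], [1,6,7,8], [4,6,7,8]

Hence C_0 ≅ Z^9, C_1 ≅ Z^16, C_2 ≅ Z^14, C_3 ≅ Z^5.

∂_1: C_1 → C_0 sends each edge [p,q] (with p < q) to q − p. For instance
  ∂[7,8] = [8] − [7].
As a 9×16 matrix over Z this has rank 7, with invariant factors (1,1,1,1,1,1,1).

The boundary map ∂_2: C_2 → C_1 sends each 2-simplex [p,q,r] to [q,r] − [p,r] + [p,q]. For instance
  ∂[1,4,7] = [4,7] − [1,7] + [1,4],
  ∂[4,6,7] = [6,7] − [4,7] + [4,6].
As a 16×14 matrix over Z this has rank 9, with invariant factors (1,1,1,1,1,1,1,1,1).

Boundary ∂_3: C_3 → C_2 sends each 3-simplex σ to the alternating sum Σ_i (−1)^i (σ with its i-th vertex removed). For instance
  ∂[1,4,6,7] = [4,6,7] − [1,6,7] + [1,4,7] − [1,4,6],
  ∂[1,6,7,8] = [6,7,8] − [1,7,8] + [1,6,8] − [1,6,7].
As a 14×5 matrix over Z this has rank 4, with invariant factors (1,1,1,1).

Computing H_k = (kernel of ∂_k) / (image of ∂_{k+1}):

  H_0: rank C_0 − rank ∂_1 = 9 − 7 = 2, and the invariant factors of ∂_1 are all 1, so H_0 ≅ Z^2.
  H_1: rank ker ∂_1 − rank ∂_2 = (16 − 7) − 9 = 0, and the invariant factors of ∂_2 are all 1, so H_1 ≅ 0.
  H_2: rank ker ∂_2 − rank ∂_3 = (14 − 9) − 4 = 1, and the invariant factors of ∂_3 are all 1, so H_2 ≅ Z.
  H_3: rank ker ∂_3 − rank ∂_4 = (5 − 4) − 0 = 1, and there is no ∂_4, so H_3 ≅ Z.

(K is a triangulation of the disjoint union of the 3-sphere S^3 and the 2-sphere S^2.)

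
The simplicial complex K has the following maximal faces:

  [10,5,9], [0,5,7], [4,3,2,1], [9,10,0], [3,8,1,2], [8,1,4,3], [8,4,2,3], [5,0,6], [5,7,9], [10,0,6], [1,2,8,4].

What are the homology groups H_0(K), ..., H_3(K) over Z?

K has 11 vertices, 22 edges, 16 triangles, 5 3-simplices.
rank ∂_0 = 0, rank ∂_1 = 9 ⇒ b_0 = 11 − 0 − 9 = 2; all invariant factors of ∂_1 are 1 so no torsion. So H_0 = Z^2.
rank ∂_1 = 9, rank ∂_2 = 12 ⇒ b_1 = 22 − 9 − 12 = 1; all invariant factors of ∂_2 are 1 so no torsion. So H_1 = Z.
rank ∂_2 = 12, rank ∂_3 = 4 ⇒ b_2 = 16 − 12 − 4 = 0; all invariant factors of ∂_3 are 1 so no torsion. So H_2 = 0.
rank ∂_3 = 4, rank ∂_4 = 0 ⇒ b_3 = 5 − 4 − 0 = 1. So H_3 = Z.

H_0 = Z^2,  H_1 = Z,  H_2 = 0,  H_3 = Z.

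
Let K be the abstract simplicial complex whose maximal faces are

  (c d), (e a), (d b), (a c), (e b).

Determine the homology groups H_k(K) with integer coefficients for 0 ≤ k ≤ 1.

H_0 = Z,  H_1 = Z.

Fix the vertex order a < b < c < d < e and write every simplex with vertices in increasing order. Then dim K = 1 and the simplices of K are:

  0-simplices (5): a, b, c, d, e
  1-simplices (5): ac, ae, bd, be, cd

so the chain groups are C_0 ≅ Z^5, C_1 ≅ Z^5.

The boundary map ∂_1: C_1 → C_0 maps an edge to its endpoints' difference, ∂[p,q] = q − p. For instance
  ∂be = e − b.
The 5×5 boundary matrix has rank 4 and Smith normal form diag(1,1,1,1).

From H_k ≅ ker(∂_k) / im(∂_{k+1}) we obtain:

  H_0: rank C_0 − rank ∂_1 = 5 − 4 = 1, and the invariant factors of ∂_1 are all 1, so H_0 ≅ Z.
  H_1: rank ker ∂_1 − rank ∂_2 = (5 − 4) − 0 = 1, and there is no ∂_2, so H_1 ≅ Z.

As a check, the Euler characteristic is 5 − 5 = 0, which agrees with 1 − 1 = 0.
(K is a triangulation of the circle S^1.)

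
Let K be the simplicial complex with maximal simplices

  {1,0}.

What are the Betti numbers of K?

b_0 = 1, b_1 = 0.

Order the vertices as 0 < 1. Listing each simplex with vertices in this order, K has dimension 1 with simplices:

  0-simplices (2): [0], [1]
  1-simplices (1): [0,1]

Hence C_0 ≅ Z^2, C_1 ≅ Z^1.

Boundary ∂_1: C_1 → C_0 is given by ∂[p,q] = [q] − [p]. For instance
  ∂[0,1] = [1] − [0].
This gives a 2×1 integer matrix of rank 1; reducing to Smith normal form yields diagonal entries (1).

Now H_k = ker ∂_k / im ∂_{k+1}, so:

  H_0: rank C_0 − rank ∂_1 = 2 − 1 = 1, and the invariant factors of ∂_1 are all 1, so H_0 = Z.
  H_1: rank ker ∂_1 − rank ∂_2 = (1 − 1) − 0 = 0, and there is no ∂_2, so H_1 = 0.

As a check, the Euler characteristic is 2 − 1 = 1, which agrees with 1 − 0 = 1.

Hence the Betti numbers are b_0 = 1, b_1 = 0.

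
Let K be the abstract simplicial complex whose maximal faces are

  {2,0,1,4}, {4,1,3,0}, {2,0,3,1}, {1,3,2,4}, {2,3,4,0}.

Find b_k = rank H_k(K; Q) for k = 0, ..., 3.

b_0 = 1, b_1 = 0, b_2 = 0, b_3 = 1.

We work with the vertex ordering 0 < 1 < 2 < 3 < 4. The simplices of K, each written with vertices in increasing order, are:

  0-simplices (5): [0], [1], [2], [3], [4]
  1-simplices (10): [0,1], [0,2], [0,3], [0,4], [1,2], [1,3], [1,4], [2,3], [2,4], [3,4]
  2-simplices (10): [0,1,2], [0,1,3], [0,1,4], [0,2,3], [0,2,4], [0,3,4], [1,2,3], [1,2,4], [1,3,4], [2,3,4]
  3-simplices (5): [0,1,2,3], [0,1,2,4], [0,1,3,4], [0,2,3,4], [1,2,3,4]

giving chain groups C_0 ≅ Z^5, C_1 ≅ Z^10, C_2 ≅ Z^10, C_3 ≅ Z^5.

∂_1: C_1 → C_0 is given by ∂[p,q] = [q] − [p]. For instance
  ∂[0,1] = [1] − [0].
As a 5×10 matrix over Z this has rank 4, with invariant factors (1,1,1,1).

∂_2: C_2 → C_1 sends each 2-simplex [p,q,r] to [q,r] − [p,r] + [p,q]. For instance
  ∂[1,2,3] = [2,3] − [1,3] + [1,2],
  ∂[1,2,4] = [2,4] − [1,4] + [1,2].
The resulting 10×10 matrix has rank 6, and its Smith normal form has invariant factors (1,1,1,1,1,1).

∂_3: C_3 → C_2 sends each 3-simplex σ to the alternating sum Σ_i (−1)^i (σ with its i-th vertex removed). For instance
  ∂[0,1,2,4] = [1,2,4] − [0,2,4] + [0,1,4] − [0,1,2],
  ∂[0,1,2,3] = [1,2,3] − [0,2,3] + [0,1,3] − [0,1,2].
The 10×5 boundary matrix has rank 4 and Smith normal form diag(1,1,1,1).

Now H_k = ker ∂_k / im ∂_{k+1}, so:

  H_0: rank C_0 − rank ∂_1 = 5 − 4 = 1, and the invariant factors of ∂_1 are all 1, so H_0 ≅ Z.
  H_1: rank ker ∂_1 − rank ∂_2 = (10 − 4) − 6 = 0, and the invariant factors of ∂_2 are all 1, so H_1 ≅ 0.
  H_2: rank ker ∂_2 − rank ∂_3 = (10 − 6) − 4 = 0, and the invariant factors of ∂_3 are all 1, so H_2 ≅ 0.
  H_3: rank ker ∂_3 − rank ∂_4 = (5 − 4) − 0 = 1, and there is no ∂_4, so H_3 ≅ Z.

As a check, the Euler characteristic is 5 − 10 + 10 − 5 = 0, which agrees with 1 − 0 + 0 − 1 = 0.

Hence the Betti numbers are b_0 = 1, b_1 = 0, b_2 = 0, b_3 = 1.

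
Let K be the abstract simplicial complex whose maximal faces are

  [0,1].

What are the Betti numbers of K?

Take the total order 0 < 1 on the vertex set. Then K (dimension 1) consists of the simplices:

  0-simplices (2): [0], [1]
  1-simplices (1): [0,1]

so the chain groups are C_0 ≅ Z^2, C_1 ≅ Z^1.

The boundary map ∂_1: C_1 → C_0 maps an edge to its endpoints' difference, ∂[p,q] = q − p. For instance
  ∂[0,1] = [1] − [0].
The resulting 2×1 matrix has rank 1, and its Smith normal form has invariant factors (1).

Computing H_k = (kernel of ∂_k) / (image of ∂_{k+1}):

  H_0: rank C_0 − rank ∂_1 = 2 − 1 = 1, and the invariant factors of ∂_1 are all 1, so H_0 = Z.
  H_1: rank ker ∂_1 − rank ∂_2 = (1 − 1) − 0 = 0, and there is no ∂_2, so H_1 = 0.

Hence the Betti numbers are b_0 = 1, b_1 = 0.

b_0 = 1, b_1 = 0.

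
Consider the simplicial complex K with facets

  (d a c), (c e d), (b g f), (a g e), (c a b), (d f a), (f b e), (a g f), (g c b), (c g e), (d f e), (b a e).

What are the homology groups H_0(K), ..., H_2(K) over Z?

H_0 = Z,  H_1 = Z/2Z,  H_2 = 0.

Fix the vertex order a < b < c < d < e < f < g and write every simplex with vertices in increasing order. Then dim K = 2 and the simplices of K are:

  0-simplices (7): a, b, c, d, e, f, g
  1-simplices (18): ab, ac, ad, ae, af, ag, bc, be, bf, bg, cd, ce, cg, de, df, ef, eg, fg
  2-simplices (12): abc, abe, acd, adf, aeg, afg, bcg, bef, bfg, cde, ceg, def

Hence C_0 ≅ Z^7, C_1 ≅ Z^18, C_2 ≅ Z^12.

The boundary map ∂_1: C_1 → C_0 sends each edge [p,q] (with p < q) to q − p.
The 7×18 boundary matrix has rank 6 and Smith normal form diag(1,1,1,1,1,1).

The boundary map ∂_2: C_2 → C_1 sends each 2-simplex [p,q,r] to [q,r] − [p,r] + [p,q]. For instance
  ∂afg = fg − ag + af,
  ∂acd = cd − ad + ac.
The 18×12 boundary matrix has rank 12 and Smith normal form diag(1,1,1,1,1,1,1,1,1,1,1,2).

Reading off H_k = ker ∂_k / im ∂_{k+1}:

  H_0: rank C_0 − rank ∂_1 = 7 − 6 = 1, and the invariant factors of ∂_1 are all 1, so H_0 ≅ Z.
  H_1: rank ker ∂_1 − rank ∂_2 = (18 − 6) − 12 = 0, and ∂_2 has invariant factor 2 > 1, so H_1 ≅ Z/2Z.
  H_2: rank ker ∂_2 − rank ∂_3 = (12 − 12) − 0 = 0, and there is no ∂_3, so H_2 ≅ 0.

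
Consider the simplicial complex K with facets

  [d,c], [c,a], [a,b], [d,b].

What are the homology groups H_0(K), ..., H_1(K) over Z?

H_0 = Z,  H_1 = Z.

Take the total order a < b < c < d on the vertex set. Then K (dimension 1) consists of the simplices:

  0-simplices (4): a, b, c, d
  1-simplices (4): ab, ac, bd, cd

so the chain groups are C_0 ≅ Z^4, C_1 ≅ Z^4.

Boundary ∂_1: C_1 → C_0 is given by ∂[p,q] = [q] − [p].
The 4×4 boundary matrix has rank 3 and Smith normal form diag(1,1,1).

From H_k ≅ ker(∂_k) / im(∂_{k+1}) we obtain:

  H_0: rank C_0 − rank ∂_1 = 4 − 3 = 1, and the invariant factors of ∂_1 are all 1, so H_0 = Z.
  H_1: rank ker ∂_1 − rank ∂_2 = (4 − 3) − 0 = 1, and there is no ∂_2, so H_1 = Z.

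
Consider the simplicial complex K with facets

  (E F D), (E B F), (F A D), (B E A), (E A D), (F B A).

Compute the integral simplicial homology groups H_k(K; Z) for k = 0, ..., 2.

H_0 ≅ Z,  H_1 = 0,  H_2 ≅ Z.

Fix the vertex order A < B < D < E < F and write every simplex with vertices in increasing order. Then dim K = 2 and the simplices of K are:

  0-simplices (5): A, B, D, E, F
  1-simplices (9): AB, AD, AE, AF, BE, BF, DE, DF, EF
  2-simplices (6): ABE, ABF, ADE, ADF, BEF, DEF

Hence C_0 ≅ Z^5, C_1 ≅ Z^9, C_2 ≅ Z^6.

The boundary map ∂_1: C_1 → C_0 maps an edge to its endpoints' difference, ∂[p,q] = q − p. For instance
  ∂EF = F − E.
This gives a 5×9 integer matrix of rank 4; reducing to Smith normal form yields diagonal entries (1,1,1,1).

Boundary ∂_2: C_2 → C_1 maps a triangle to the signed sum of its edges. For instance
  ∂ABF = BF − AF + AB,
  ∂ADE = DE − AE + AD.
The resulting 9×6 matrix has rank 5, and its Smith normal form has invariant factors (1,1,1,1,1).

Computing H_k = (kernel of ∂_k) / (image of ∂_{k+1}):

  H_0: rank C_0 − rank ∂_1 = 5 − 4 = 1, and the invariant factors of ∂_1 are all 1, so H_0 ≅ Z.
  H_1: rank ker ∂_1 − rank ∂_2 = (9 − 4) − 5 = 0, and the invariant factors of ∂_2 are all 1, so H_1 ≅ 0.
  H_2: rank ker ∂_2 − rank ∂_3 = (6 − 5) − 0 = 1, and there is no ∂_3, so H_2 ≅ Z.

As a check, the Euler characteristic is 5 − 9 + 6 = 2, which agrees with 1 − 0 + 1 = 2.
(K is a triangulation of the 2-sphere S^2.)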